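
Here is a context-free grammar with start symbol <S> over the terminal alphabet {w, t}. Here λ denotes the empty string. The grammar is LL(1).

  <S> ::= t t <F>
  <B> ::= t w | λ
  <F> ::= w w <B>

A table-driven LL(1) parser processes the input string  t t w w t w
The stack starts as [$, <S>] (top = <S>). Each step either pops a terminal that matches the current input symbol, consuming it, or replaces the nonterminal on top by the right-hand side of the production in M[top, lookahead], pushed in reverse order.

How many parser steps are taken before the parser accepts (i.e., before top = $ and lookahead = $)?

9

     Stack      Input          Action
  1  $ <S>      t t w w t w $  expand <S> ::= t t <F>
  2  $ <F> t t  t t w w t w $  match t
  3  $ <F> t    t w w t w $    match t
  4  $ <F>      w w t w $      expand <F> ::= w w <B>
  5  $ <B> w w  w w t w $      match w
  6  $ <B> w    w t w $        match w
  7  $ <B>      t w $          expand <B> ::= t w
  8  $ w t      t w $          match t
  9  $ w        w $            match w
Accept reached after 9 steps.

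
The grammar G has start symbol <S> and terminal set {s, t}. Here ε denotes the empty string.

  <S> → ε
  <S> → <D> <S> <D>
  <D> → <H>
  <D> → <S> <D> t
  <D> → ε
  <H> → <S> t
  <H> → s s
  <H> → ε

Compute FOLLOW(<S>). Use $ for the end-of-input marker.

{$, s, t}

FIRST(<S>) = {ε, s, t}  (via <D> <S> <D>)
FIRST(<H>) = {ε, s, t}  (via <S> t)
FIRST(<D>) = {ε, s, t}  (via <H>, <S> <D> t)
FOLLOW(<S>) includes $ since <S> is the start symbol.
FOLLOW(<S>): in <S>→<D> <S> <D>, <S> is followed by <D> with FIRST {ε, s, t}; in <S>→<D> <S> <D>, the suffix after <S> is nullable (adds nothing new); in <D>→<S> <D> t, <S> is followed by <D> t with FIRST {s, t}; in <H>→<S> t, <S> is followed by t with FIRST {t}. Thus FOLLOW(<S>) = {$, s, t}.
FOLLOW(<D>): in <S>→<D> <S> <D> (occurrence 1), <D> is followed by <S> <D> with FIRST {ε, s, t}; in <S>→<D> <S> <D> (occurrence 1), the suffix after <D> is nullable, so FOLLOW(<D>) ⊇ FOLLOW(<S>) = {$, s, t}; in <S>→<D> <S> <D> (occurrence 2), the suffix after <D> is empty, so FOLLOW(<D>) ⊇ FOLLOW(<S>) = {$, s, t}; in <D>→<S> <D> t, <D> is followed by t with FIRST {t}. Thus FOLLOW(<D>) = {$, s, t}.
FOLLOW(<H>): in <D>→<H>, the suffix after <H> is empty, so FOLLOW(<H>) ⊇ FOLLOW(<D>) = {$, s, t}. Thus FOLLOW(<H>) = {$, s, t}.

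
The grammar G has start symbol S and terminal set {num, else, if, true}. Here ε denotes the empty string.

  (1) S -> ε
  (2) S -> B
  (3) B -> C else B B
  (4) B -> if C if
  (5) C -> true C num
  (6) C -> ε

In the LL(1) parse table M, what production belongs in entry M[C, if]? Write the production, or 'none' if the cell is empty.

FIRST(C): from C->true C num we get {true}; from C->ε we get {ε}. So FIRST(C) = {ε, true}.
FIRST(B): from B->C else B B we get {else, true}; from B->if C if we get {if}. So FIRST(B) = {else, if, true}.
FIRST(S): from S->ε we get {ε}; from S->B we get {else, if, true}. So FIRST(S) = {ε, else, if, true}.
FOLLOW(S) includes $ since S is the start symbol.
FOLLOW(C): in B->C else B B, C is followed by else B B with FIRST {else}; in B->if C if, C is followed by if with FIRST {if}; in C->true C num, C is followed by num with FIRST {num}. Thus FOLLOW(C) = {else, if, num}.
For C -> true C num: FIRST(true C num) = {true}, so it goes in M[C, t] for t ∈ {true}.
For C -> ε: FIRST(ε) = {ε}, so it goes in M[C, t] for t ∈ {}; since ε ∈ FIRST, also for every t ∈ FOLLOW(C) = {else, if, num}.

C -> ε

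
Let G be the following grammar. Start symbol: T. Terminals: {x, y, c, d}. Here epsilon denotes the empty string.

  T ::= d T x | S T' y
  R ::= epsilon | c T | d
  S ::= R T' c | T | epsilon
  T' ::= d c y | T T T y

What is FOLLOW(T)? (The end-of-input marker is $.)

{$, c, d, x, y}

FIRST(R) = {epsilon, c, d}
FIRST(T) = {c, d}  (via S T' y)
FIRST(T') = {c, d}  (via T T T y)
FIRST(S) = {epsilon, c, d}  (via R T' c, T)
FOLLOW(T) includes $ since T is the start symbol.
FOLLOW(R): in S::=R T' c, R is followed by T' c with FIRST {c, d}. Thus FOLLOW(R) = {c, d}.
FOLLOW(S): in T::=S T' y, S is followed by T' y with FIRST {c, d}. Thus FOLLOW(S) = {c, d}.
FOLLOW(T): in T::=d T x, T is followed by x with FIRST {x}; in R::=c T, the suffix after T is empty, so FOLLOW(T) ⊇ FOLLOW(R) = {c, d}; in S::=T, the suffix after T is empty, so FOLLOW(T) ⊇ FOLLOW(S) = {c, d}; in T'::=T T T y (occurrence 1), T is followed by T T y with FIRST {c, d}; in T'::=T T T y (occurrence 2), T is followed by T y with FIRST {c, d}; in T'::=T T T y (occurrence 3), T is followed by y with FIRST {y}. Thus FOLLOW(T) = {$, c, d, x, y}.
FOLLOW(T'): in T::=S T' y, T' is followed by y with FIRST {y}; in S::=R T' c, T' is followed by c with FIRST {c}. Thus FOLLOW(T') = {c, y}.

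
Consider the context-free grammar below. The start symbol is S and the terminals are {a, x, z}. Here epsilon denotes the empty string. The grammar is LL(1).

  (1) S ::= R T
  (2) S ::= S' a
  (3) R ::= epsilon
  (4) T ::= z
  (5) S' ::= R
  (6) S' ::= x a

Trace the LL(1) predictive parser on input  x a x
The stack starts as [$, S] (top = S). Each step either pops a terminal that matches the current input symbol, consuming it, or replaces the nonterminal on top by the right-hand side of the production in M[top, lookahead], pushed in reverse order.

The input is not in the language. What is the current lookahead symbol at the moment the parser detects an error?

step 1: stack=$ S  input=x a x $  — expand S ::= S' a
step 2: stack=$ a S'  input=x a x $  — expand S' ::= x a
step 3: stack=$ a a x  input=x a x $  — match x
step 4: stack=$ a a  input=a x $  — match a
step 5: stack=$ a  input=x $  — error: top is terminal a but lookahead is x

x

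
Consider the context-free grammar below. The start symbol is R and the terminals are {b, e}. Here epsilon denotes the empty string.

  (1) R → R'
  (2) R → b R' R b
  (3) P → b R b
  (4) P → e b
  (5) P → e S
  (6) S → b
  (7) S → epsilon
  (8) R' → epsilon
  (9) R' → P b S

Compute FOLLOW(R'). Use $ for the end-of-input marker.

{$, b, e}

FIRST(P) = {b, e}
FIRST(S) = {epsilon, b}
FIRST(R') = {epsilon, b, e}  (via P b S)
FIRST(R) = {epsilon, b, e}  (via R')
FOLLOW(R) includes $ since R is the start symbol.
FOLLOW(R): in R→b R' R b, R is followed by b with FIRST {b}; in P→b R b, R is followed by b with FIRST {b}. Thus FOLLOW(R) = {$, b}.
FOLLOW(P): in R'→P b S, P is followed by b S with FIRST {b}. Thus FOLLOW(P) = {b}.
FOLLOW(R'): in R→R', the suffix after R' is empty, so FOLLOW(R') ⊇ FOLLOW(R) = {$, b}; in R→b R' R b, R' is followed by R b with FIRST {b, e}. Thus FOLLOW(R') = {$, b, e}.
FOLLOW(S): in P→e S, the suffix after S is empty, so FOLLOW(S) ⊇ FOLLOW(P) = {b}; in R'→P b S, the suffix after S is empty, so FOLLOW(S) ⊇ FOLLOW(R') = {$, b, e}. Thus FOLLOW(S) = {$, b, e}.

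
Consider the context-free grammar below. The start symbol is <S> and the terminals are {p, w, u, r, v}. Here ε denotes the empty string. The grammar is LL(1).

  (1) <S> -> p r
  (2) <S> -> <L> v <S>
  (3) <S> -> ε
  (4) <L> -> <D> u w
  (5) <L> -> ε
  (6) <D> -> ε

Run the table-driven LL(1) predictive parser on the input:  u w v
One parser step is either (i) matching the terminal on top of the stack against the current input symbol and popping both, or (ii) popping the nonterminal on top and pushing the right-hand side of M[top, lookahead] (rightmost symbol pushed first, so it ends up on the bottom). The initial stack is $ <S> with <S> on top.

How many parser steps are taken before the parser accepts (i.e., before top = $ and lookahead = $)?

step 1: stack=$ <S>  input=u w v $  — expand <S> -> <L> v <S>
step 2: stack=$ <S> v <L>  input=u w v $  — expand <L> -> <D> u w
step 3: stack=$ <S> v w u <D>  input=u w v $  — expand <D> -> ε
step 4: stack=$ <S> v w u  input=u w v $  — match u
step 5: stack=$ <S> v w  input=w v $  — match w
step 6: stack=$ <S> v  input=v $  — match v
step 7: stack=$ <S>  input=$  — expand <S> -> ε
Accept reached after 7 steps.

7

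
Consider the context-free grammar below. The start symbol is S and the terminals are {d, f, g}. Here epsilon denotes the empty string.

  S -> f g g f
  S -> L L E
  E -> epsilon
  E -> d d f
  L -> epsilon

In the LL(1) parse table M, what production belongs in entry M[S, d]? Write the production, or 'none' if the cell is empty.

S -> L L E

FIRST(E): from E->epsilon we get {epsilon}; from E->d d f we get {d}. So FIRST(E) = {epsilon, d}.
FIRST(L): from L->epsilon we get {epsilon}. So FIRST(L) = {epsilon}.
FIRST(S): from S->f g g f we get {f}; from S->L L E we get {epsilon, d}. So FIRST(S) = {epsilon, d, f}.
FOLLOW(S) includes $ since S is the start symbol.
FOLLOW(S): S appears on no right-hand side. Thus FOLLOW(S) = {$}.
For S -> f g g f: FIRST(f g g f) = {f}, so it goes in M[S, t] for t ∈ {f}.
For S -> L L E: FIRST(L L E) = {epsilon, d}, so it goes in M[S, t] for t ∈ {d}; since epsilon ∈ FIRST, also for every t ∈ FOLLOW(S) = {$}.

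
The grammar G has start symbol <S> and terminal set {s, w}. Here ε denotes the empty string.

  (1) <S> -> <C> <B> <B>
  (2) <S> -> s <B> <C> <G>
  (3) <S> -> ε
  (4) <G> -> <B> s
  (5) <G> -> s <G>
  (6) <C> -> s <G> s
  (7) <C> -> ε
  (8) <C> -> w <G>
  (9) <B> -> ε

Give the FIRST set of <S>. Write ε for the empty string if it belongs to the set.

FIRST(<C>): from <C>->s <G> s we get {s}; from <C>->ε we get {ε}; from <C>->w <G> we get {w}. So FIRST(<C>) = {ε, s, w}.
FIRST(<B>): from <B>->ε we get {ε}. So FIRST(<B>) = {ε}.
FIRST(<S>): from <S>-><C> <B> <B> we get {ε, s, w}; from <S>->s <B> <C> <G> we get {s}; from <S>->ε we get {ε}. So FIRST(<S>) = {ε, s, w}.
FIRST(<G>): from <G>-><B> s we get {s}; from <G>->s <G> we get {s}. So FIRST(<G>) = {s}.

{ε, s, w}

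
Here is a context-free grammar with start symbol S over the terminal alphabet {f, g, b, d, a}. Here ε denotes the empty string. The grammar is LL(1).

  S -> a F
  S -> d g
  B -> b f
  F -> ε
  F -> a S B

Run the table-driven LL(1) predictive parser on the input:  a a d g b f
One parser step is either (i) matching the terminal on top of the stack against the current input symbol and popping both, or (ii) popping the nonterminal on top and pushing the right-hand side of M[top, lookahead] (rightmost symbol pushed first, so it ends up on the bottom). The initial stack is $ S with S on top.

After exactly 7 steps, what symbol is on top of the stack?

     Stack    Input          Action
  1  $ S      a a d g b f $  expand S -> a F
  2  $ F a    a a d g b f $  match a
  3  $ F      a d g b f $    expand F -> a S B
  4  $ B S a  a d g b f $    match a
  5  $ B S    d g b f $      expand S -> d g
  6  $ B g d  d g b f $      match d
  7  $ B g    g b f $        match g
Stack after step 7: $ B (top = B).

B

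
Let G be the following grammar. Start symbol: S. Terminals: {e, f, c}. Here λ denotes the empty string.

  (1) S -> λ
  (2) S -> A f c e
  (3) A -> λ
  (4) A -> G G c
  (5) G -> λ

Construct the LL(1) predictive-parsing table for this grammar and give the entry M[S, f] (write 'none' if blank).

FIRST(G) = {λ}
FIRST(A) = {λ, c}  (via G G c)
FIRST(S) = {λ, c, f}  (via A f c e)
FOLLOW(S) includes $ since S is the start symbol.
FOLLOW(S): S appears on no right-hand side. Thus FOLLOW(S) = {$}.
For S -> λ: FIRST(λ) = {λ}, so it goes in M[S, t] for t ∈ {}; since λ ∈ FIRST, also for every t ∈ FOLLOW(S) = {$}.
For S -> A f c e: FIRST(A f c e) = {c, f}, so it goes in M[S, t] for t ∈ {c, f}.

S -> A f c e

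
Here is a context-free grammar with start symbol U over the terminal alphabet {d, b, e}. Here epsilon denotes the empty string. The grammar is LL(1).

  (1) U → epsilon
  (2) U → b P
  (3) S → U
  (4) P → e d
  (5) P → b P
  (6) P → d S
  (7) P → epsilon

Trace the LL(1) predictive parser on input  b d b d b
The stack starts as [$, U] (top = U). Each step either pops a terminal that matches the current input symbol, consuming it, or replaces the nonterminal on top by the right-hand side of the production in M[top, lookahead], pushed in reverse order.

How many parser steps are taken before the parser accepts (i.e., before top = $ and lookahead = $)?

      Stack  Input        Action
   1  $ U    b d b d b $  expand U → b P
   2  $ P b  b d b d b $  match b
   3  $ P    d b d b $    expand P → d S
   4  $ S d  d b d b $    match d
   5  $ S    b d b $      expand S → U
   6  $ U    b d b $      expand U → b P
   7  $ P b  b d b $      match b
   8  $ P    d b $        expand P → d S
   9  $ S d  d b $        match d
  10  $ S    b $          expand S → U
  11  $ U    b $          expand U → b P
  12  $ P b  b $          match b
  13  $ P    $            expand P → epsilon
Accept reached after 13 steps.

13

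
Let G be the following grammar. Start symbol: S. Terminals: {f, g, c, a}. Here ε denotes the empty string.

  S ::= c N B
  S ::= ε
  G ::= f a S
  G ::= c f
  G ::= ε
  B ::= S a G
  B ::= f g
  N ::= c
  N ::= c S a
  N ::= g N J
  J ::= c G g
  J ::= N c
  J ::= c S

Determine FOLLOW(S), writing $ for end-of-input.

{$, a, c, f, g}

FIRST(S): from S::=c N B we get {c}; from S::=ε we get {ε}. So FIRST(S) = {ε, c}.
FIRST(G): from G::=f a S we get {f}; from G::=c f we get {c}; from G::=ε we get {ε}. So FIRST(G) = {ε, c, f}.
FIRST(N): from N::=c we get {c}; from N::=c S a we get {c}; from N::=g N J we get {g}. So FIRST(N) = {c, g}.
FIRST(B): from B::=S a G we get {a, c}; from B::=f g we get {f}. So FIRST(B) = {a, c, f}.
FIRST(J): from J::=c G g we get {c}; from J::=N c we get {c, g}; from J::=c S we get {c}. So FIRST(J) = {c, g}.
FOLLOW(S) includes $ since S is the start symbol.
FOLLOW(N): in S::=c N B, N is followed by B with FIRST {a, c, f}; in N::=g N J, N is followed by J with FIRST {c, g}; in J::=N c, N is followed by c with FIRST {c}. Thus FOLLOW(N) = {a, c, f, g}.
FOLLOW(J): in N::=g N J, the suffix after J is empty, so FOLLOW(J) ⊇ FOLLOW(N) = {a, c, f, g}. Thus FOLLOW(J) = {a, c, f, g}.
FOLLOW(S): in G::=f a S, the suffix after S is empty, so FOLLOW(S) ⊇ FOLLOW(G) = {$, a, c, f, g}; in B::=S a G, S is followed by a G with FIRST {a}; in N::=c S a, S is followed by a with FIRST {a}; in J::=c S, the suffix after S is empty, so FOLLOW(S) ⊇ FOLLOW(J) = {a, c, f, g}. Thus FOLLOW(S) = {$, a, c, f, g}.
FOLLOW(B): in S::=c N B, the suffix after B is empty, so FOLLOW(B) ⊇ FOLLOW(S) = {$, a, c, f, g}. Thus FOLLOW(B) = {$, a, c, f, g}.
FOLLOW(G): in B::=S a G, the suffix after G is empty, so FOLLOW(G) ⊇ FOLLOW(B) = {$, a, c, f, g}; in J::=c G g, G is followed by g with FIRST {g}. Thus FOLLOW(G) = {$, a, c, f, g}.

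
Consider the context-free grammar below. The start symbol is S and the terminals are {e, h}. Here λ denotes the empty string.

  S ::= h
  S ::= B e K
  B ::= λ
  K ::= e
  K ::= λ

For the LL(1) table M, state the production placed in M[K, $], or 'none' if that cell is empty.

K ::= λ

FIRST(B) = {λ}
FIRST(K) = {λ, e}
FIRST(S) = {e, h}  (via B e K)
FOLLOW(S) includes $ since S is the start symbol.
FOLLOW(S): S appears on no right-hand side. Thus FOLLOW(S) = {$}.
FOLLOW(K): in S::=B e K, the suffix after K is empty, so FOLLOW(K) ⊇ FOLLOW(S) = {$}. Thus FOLLOW(K) = {$}.
For K ::= e: FIRST(e) = {e}, so it goes in M[K, t] for t ∈ {e}.
For K ::= λ: FIRST(λ) = {λ}, so it goes in M[K, t] for t ∈ {}; since λ ∈ FIRST, also for every t ∈ FOLLOW(K) = {$}.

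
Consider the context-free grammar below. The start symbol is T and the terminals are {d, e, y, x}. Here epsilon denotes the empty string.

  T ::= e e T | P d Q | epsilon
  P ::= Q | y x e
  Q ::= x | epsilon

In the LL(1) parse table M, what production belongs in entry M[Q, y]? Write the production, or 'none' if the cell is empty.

none

FIRST(Q): from Q::=x we get {x}; from Q::=epsilon we get {epsilon}. So FIRST(Q) = {epsilon, x}.
FIRST(P): from P::=Q we get {epsilon, x}; from P::=y x e we get {y}. So FIRST(P) = {epsilon, x, y}.
FIRST(T): from T::=e e T we get {e}; from T::=P d Q we get {d, x, y}; from T::=epsilon we get {epsilon}. So FIRST(T) = {epsilon, d, e, x, y}.
FOLLOW(T) includes $ since T is the start symbol.
FOLLOW(T): in T::=e e T, the suffix after T is empty (adds nothing new). Thus FOLLOW(T) = {$}.
FOLLOW(P): in T::=P d Q, P is followed by d Q with FIRST {d}. Thus FOLLOW(P) = {d}.
FOLLOW(Q): in T::=P d Q, the suffix after Q is empty, so FOLLOW(Q) ⊇ FOLLOW(T) = {$}; in P::=Q, the suffix after Q is empty, so FOLLOW(Q) ⊇ FOLLOW(P) = {d}. Thus FOLLOW(Q) = {$, d}.
For Q ::= x: FIRST(x) = {x}, so it goes in M[Q, t] for t ∈ {x}.
For Q ::= epsilon: FIRST(epsilon) = {epsilon}, so it goes in M[Q, t] for t ∈ {}; since epsilon ∈ FIRST, also for every t ∈ FOLLOW(Q) = {$, d}.
None of these place a production in M[Q, y].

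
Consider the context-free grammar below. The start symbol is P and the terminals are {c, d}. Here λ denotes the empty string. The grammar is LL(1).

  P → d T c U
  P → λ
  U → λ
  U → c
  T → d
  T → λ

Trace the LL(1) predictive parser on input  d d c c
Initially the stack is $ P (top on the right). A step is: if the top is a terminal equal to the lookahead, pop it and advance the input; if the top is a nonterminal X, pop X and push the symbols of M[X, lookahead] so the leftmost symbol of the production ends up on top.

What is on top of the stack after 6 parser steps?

     Stack      Input      Action
  1  $ P        d d c c $  expand P → d T c U
  2  $ U c T d  d d c c $  match d
  3  $ U c T    d c c $    expand T → d
  4  $ U c d    d c c $    match d
  5  $ U c      c c $      match c
  6  $ U        c $        expand U → c
Stack after step 6: $ c (top = c).

c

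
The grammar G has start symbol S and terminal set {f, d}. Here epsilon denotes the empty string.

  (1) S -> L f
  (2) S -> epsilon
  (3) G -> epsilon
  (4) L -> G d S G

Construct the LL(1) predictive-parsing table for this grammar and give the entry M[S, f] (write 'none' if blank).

S -> epsilon

FIRST(G) = {epsilon}
FIRST(L) = {d}  (via G d S G)
FIRST(S) = {epsilon, d}  (via L f)
FOLLOW(S) includes $ since S is the start symbol.
FOLLOW(L): in S->L f, L is followed by f with FIRST {f}. Thus FOLLOW(L) = {f}.
FOLLOW(S): in L->G d S G, S is followed by G with FIRST {epsilon}; in L->G d S G, the suffix after S is nullable, so FOLLOW(S) ⊇ FOLLOW(L) = {f}. Thus FOLLOW(S) = {$, f}.
For S -> L f: FIRST(L f) = {d}, so it goes in M[S, t] for t ∈ {d}.
For S -> epsilon: FIRST(epsilon) = {epsilon}, so it goes in M[S, t] for t ∈ {}; since epsilon ∈ FIRST, also for every t ∈ FOLLOW(S) = {$, f}.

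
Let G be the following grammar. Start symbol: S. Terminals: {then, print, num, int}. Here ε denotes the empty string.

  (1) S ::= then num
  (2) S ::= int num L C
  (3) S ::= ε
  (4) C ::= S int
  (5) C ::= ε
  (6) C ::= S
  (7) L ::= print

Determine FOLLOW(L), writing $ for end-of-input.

{$, int, then}

FIRST(S): from S::=then num we get {then}; from S::=int num L C we get {int}; from S::=ε we get {ε}. So FIRST(S) = {ε, int, then}.
FIRST(L): from L::=print we get {print}. So FIRST(L) = {print}.
FIRST(C): from C::=S int we get {int, then}; from C::=ε we get {ε}; from C::=S we get {ε, int, then}. So FIRST(C) = {ε, int, then}.
FOLLOW(S) includes $ since S is the start symbol.
FOLLOW(S): in C::=S int, S is followed by int with FIRST {int}; in C::=S, the suffix after S is empty, so FOLLOW(S) ⊇ FOLLOW(C) = {$, int}. Thus FOLLOW(S) = {$, int}.
FOLLOW(C): in S::=int num L C, the suffix after C is empty, so FOLLOW(C) ⊇ FOLLOW(S) = {$, int}. Thus FOLLOW(C) = {$, int}.
FOLLOW(L): in S::=int num L C, L is followed by C with FIRST {ε, int, then}; in S::=int num L C, the suffix after L is nullable, so FOLLOW(L) ⊇ FOLLOW(S) = {$, int}. Thus FOLLOW(L) = {$, int, then}.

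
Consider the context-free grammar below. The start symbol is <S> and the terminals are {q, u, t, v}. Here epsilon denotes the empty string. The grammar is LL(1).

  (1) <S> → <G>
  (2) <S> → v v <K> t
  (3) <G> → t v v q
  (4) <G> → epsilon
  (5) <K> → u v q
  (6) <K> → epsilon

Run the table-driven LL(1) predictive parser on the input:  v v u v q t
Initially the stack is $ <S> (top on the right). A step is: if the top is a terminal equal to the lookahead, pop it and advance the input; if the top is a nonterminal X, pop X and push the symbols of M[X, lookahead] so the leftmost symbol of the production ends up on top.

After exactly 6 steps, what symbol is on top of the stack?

     Stack        Input          Action
  1  $ <S>        v v u v q t $  expand <S> → v v <K> t
  2  $ t <K> v v  v v u v q t $  match v
  3  $ t <K> v    v u v q t $    match v
  4  $ t <K>      u v q t $      expand <K> → u v q
  5  $ t q v u    u v q t $      match u
  6  $ t q v      v q t $        match v
Stack after step 6: $ t q (top = q).

q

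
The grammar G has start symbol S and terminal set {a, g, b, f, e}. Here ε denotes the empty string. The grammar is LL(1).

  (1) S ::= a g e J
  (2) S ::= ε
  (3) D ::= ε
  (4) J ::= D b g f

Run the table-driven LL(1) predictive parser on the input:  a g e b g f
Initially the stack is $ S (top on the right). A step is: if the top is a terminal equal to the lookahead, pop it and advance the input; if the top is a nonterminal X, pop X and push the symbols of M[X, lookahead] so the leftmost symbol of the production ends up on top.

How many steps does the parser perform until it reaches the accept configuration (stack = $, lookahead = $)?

9

     Stack      Input          Action
  1  $ S        a g e b g f $  expand S ::= a g e J
  2  $ J e g a  a g e b g f $  match a
  3  $ J e g    g e b g f $    match g
  4  $ J e      e b g f $      match e
  5  $ J        b g f $        expand J ::= D b g f
  6  $ f g b D  b g f $        expand D ::= ε
  7  $ f g b    b g f $        match b
  8  $ f g      g f $          match g
  9  $ f        f $            match f
Accept reached after 9 steps.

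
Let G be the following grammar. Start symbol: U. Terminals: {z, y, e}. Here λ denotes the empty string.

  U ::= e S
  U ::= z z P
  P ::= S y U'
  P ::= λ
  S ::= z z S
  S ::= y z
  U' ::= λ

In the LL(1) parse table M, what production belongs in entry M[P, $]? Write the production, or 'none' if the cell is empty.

FIRST(U) = {e, z}
FIRST(S) = {y, z}
FIRST(U') = {λ}
FIRST(P) = {λ, y, z}  (via S y U')
FOLLOW(U) includes $ since U is the start symbol.
FOLLOW(U): U appears on no right-hand side. Thus FOLLOW(U) = {$}.
FOLLOW(P): in U::=z z P, the suffix after P is empty, so FOLLOW(P) ⊇ FOLLOW(U) = {$}. Thus FOLLOW(P) = {$}.
For P ::= S y U': FIRST(S y U') = {y, z}, so it goes in M[P, t] for t ∈ {y, z}.
For P ::= λ: FIRST(λ) = {λ}, so it goes in M[P, t] for t ∈ {}; since λ ∈ FIRST, also for every t ∈ FOLLOW(P) = {$}.

P ::= λ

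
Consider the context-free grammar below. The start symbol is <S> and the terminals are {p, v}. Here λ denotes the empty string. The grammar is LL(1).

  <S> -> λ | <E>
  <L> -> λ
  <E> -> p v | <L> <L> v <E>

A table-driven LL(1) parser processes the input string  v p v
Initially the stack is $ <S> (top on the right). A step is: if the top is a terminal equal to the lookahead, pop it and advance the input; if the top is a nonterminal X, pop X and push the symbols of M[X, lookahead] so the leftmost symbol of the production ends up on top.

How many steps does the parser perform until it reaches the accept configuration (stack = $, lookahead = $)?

8

step 1: stack=$ <S>  input=v p v $  — expand <S> -> <E>
step 2: stack=$ <E>  input=v p v $  — expand <E> -> <L> <L> v <E>
step 3: stack=$ <E> v <L> <L>  input=v p v $  — expand <L> -> λ
step 4: stack=$ <E> v <L>  input=v p v $  — expand <L> -> λ
step 5: stack=$ <E> v  input=v p v $  — match v
step 6: stack=$ <E>  input=p v $  — expand <E> -> p v
step 7: stack=$ v p  input=p v $  — match p
step 8: stack=$ v  input=v $  — match v
Accept reached after 8 steps.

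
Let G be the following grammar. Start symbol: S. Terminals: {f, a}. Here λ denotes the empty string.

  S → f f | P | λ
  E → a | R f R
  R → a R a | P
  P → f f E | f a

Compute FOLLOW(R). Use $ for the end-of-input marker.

FIRST(P): from P→f f E we get {f}; from P→f a we get {f}. So FIRST(P) = {f}.
FIRST(S): from S→f f we get {f}; from S→P we get {f}; from S→λ we get {λ}. So FIRST(S) = {λ, f}.
FIRST(R): from R→a R a we get {a}; from R→P we get {f}. So FIRST(R) = {a, f}.
FIRST(E): from E→a we get {a}; from E→R f R we get {a, f}. So FIRST(E) = {a, f}.
FOLLOW(S) includes $ since S is the start symbol.
FOLLOW(S): S appears on no right-hand side. Thus FOLLOW(S) = {$}.
FOLLOW(E): in P→f f E, the suffix after E is empty, so FOLLOW(E) ⊇ FOLLOW(P) = {$, a, f}. Thus FOLLOW(E) = {$, a, f}.
FOLLOW(R): in E→R f R (occurrence 1), R is followed by f R with FIRST {f}; in E→R f R (occurrence 2), the suffix after R is empty, so FOLLOW(R) ⊇ FOLLOW(E) = {$, a, f}; in R→a R a, R is followed by a with FIRST {a}. Thus FOLLOW(R) = {$, a, f}.
FOLLOW(P): in S→P, the suffix after P is empty, so FOLLOW(P) ⊇ FOLLOW(S) = {$}; in R→P, the suffix after P is empty, so FOLLOW(P) ⊇ FOLLOW(R) = {$, a, f}. Thus FOLLOW(P) = {$, a, f}.

{$, a, f}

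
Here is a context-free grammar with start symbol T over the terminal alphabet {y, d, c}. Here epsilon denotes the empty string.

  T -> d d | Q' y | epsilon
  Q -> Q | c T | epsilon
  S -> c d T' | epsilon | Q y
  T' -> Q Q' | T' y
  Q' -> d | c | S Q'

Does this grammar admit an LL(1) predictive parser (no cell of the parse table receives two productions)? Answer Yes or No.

No

FIRST(T) = {epsilon, c, d, y}
FIRST(Q) = {epsilon, c}
FIRST(S) = {epsilon, c, y}
FIRST(T') = {c, d, y}
FIRST(Q') = {c, d, y}
FOLLOW(T) = {$, c, d, y}
FOLLOW(Q) = {c, d, y}
FOLLOW(S) = {c, d, y}
FOLLOW(T') = {c, d, y}
FOLLOW(Q') = {c, d, y}
Cell M[Q, c] receives both Q -> Q and Q -> c T and Q -> epsilon — the grammar is not LL(1).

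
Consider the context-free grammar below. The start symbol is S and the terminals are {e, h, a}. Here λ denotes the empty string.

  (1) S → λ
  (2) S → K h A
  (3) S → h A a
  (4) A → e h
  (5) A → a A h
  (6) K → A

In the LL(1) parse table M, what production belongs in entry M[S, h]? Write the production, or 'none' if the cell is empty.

FIRST(A) = {a, e}
FIRST(K) = {a, e}  (via A)
FIRST(S) = {λ, a, e, h}  (via K h A)
FOLLOW(S) includes $ since S is the start symbol.
FOLLOW(S): S appears on no right-hand side. Thus FOLLOW(S) = {$}.
For S → λ: FIRST(λ) = {λ}, so it goes in M[S, t] for t ∈ {}; since λ ∈ FIRST, also for every t ∈ FOLLOW(S) = {$}.
For S → K h A: FIRST(K h A) = {a, e}, so it goes in M[S, t] for t ∈ {a, e}.
For S → h A a: FIRST(h A a) = {h}, so it goes in M[S, t] for t ∈ {h}.

S → h A a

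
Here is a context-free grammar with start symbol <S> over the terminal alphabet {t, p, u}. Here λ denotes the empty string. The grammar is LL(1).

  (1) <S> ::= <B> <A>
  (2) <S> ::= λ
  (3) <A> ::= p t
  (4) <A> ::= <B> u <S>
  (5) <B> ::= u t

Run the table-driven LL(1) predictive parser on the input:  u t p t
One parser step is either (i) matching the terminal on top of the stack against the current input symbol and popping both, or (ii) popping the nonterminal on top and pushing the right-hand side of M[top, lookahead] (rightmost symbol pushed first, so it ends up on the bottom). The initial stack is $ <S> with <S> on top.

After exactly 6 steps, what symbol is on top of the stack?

t

step 1: stack=$ <S>  input=u t p t $  — expand <S> ::= <B> <A>
step 2: stack=$ <A> <B>  input=u t p t $  — expand <B> ::= u t
step 3: stack=$ <A> t u  input=u t p t $  — match u
step 4: stack=$ <A> t  input=t p t $  — match t
step 5: stack=$ <A>  input=p t $  — expand <A> ::= p t
step 6: stack=$ t p  input=p t $  — match p
Stack after step 6: $ t (top = t).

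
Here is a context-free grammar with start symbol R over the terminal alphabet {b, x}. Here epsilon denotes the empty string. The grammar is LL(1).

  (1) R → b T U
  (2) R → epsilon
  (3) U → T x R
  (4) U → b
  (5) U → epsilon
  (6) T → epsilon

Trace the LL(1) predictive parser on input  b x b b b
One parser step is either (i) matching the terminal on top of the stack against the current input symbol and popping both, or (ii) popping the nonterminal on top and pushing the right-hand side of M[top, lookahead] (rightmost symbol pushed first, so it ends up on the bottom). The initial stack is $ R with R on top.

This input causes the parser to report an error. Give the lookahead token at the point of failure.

b

      Stack    Input        Action
   1  $ R      b x b b b $  expand R → b T U
   2  $ U T b  b x b b b $  match b
   3  $ U T    x b b b $    expand T → epsilon
   4  $ U      x b b b $    expand U → T x R
   5  $ R x T  x b b b $    expand T → epsilon
   6  $ R x    x b b b $    match x
   7  $ R      b b b $      expand R → b T U
   8  $ U T b  b b b $      match b
   9  $ U T    b b $        expand T → epsilon
  10  $ U      b b $        expand U → b
  11  $ b      b b $        match b
  12  $        b $          error: stack empty but input remains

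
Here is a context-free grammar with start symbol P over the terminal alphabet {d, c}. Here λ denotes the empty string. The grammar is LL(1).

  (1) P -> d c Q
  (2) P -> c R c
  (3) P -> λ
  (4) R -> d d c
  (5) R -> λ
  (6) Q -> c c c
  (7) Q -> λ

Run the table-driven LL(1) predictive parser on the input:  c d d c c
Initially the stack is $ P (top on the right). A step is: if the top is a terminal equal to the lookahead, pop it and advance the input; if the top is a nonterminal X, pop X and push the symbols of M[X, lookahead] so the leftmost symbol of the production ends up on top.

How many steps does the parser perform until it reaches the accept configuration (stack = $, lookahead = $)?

     Stack      Input        Action
  1  $ P        c d d c c $  expand P -> c R c
  2  $ c R c    c d d c c $  match c
  3  $ c R      d d c c $    expand R -> d d c
  4  $ c c d d  d d c c $    match d
  5  $ c c d    d c c $      match d
  6  $ c c      c c $        match c
  7  $ c        c $          match c
Accept reached after 7 steps.

7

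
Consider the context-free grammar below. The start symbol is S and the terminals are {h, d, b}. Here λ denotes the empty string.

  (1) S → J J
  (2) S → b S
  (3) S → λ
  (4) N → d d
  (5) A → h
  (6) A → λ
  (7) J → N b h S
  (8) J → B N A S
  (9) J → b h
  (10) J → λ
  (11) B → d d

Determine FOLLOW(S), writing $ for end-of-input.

{$, b, d}

FIRST(N): from N→d d we get {d}. So FIRST(N) = {d}.
FIRST(A): from A→h we get {h}; from A→λ we get {λ}. So FIRST(A) = {λ, h}.
FIRST(B): from B→d d we get {d}. So FIRST(B) = {d}.
FIRST(J): from J→N b h S we get {d}; from J→B N A S we get {d}; from J→b h we get {b}; from J→λ we get {λ}. So FIRST(J) = {λ, b, d}.
FIRST(S): from S→J J we get {λ, b, d}; from S→b S we get {b}; from S→λ we get {λ}. So FIRST(S) = {λ, b, d}.
FOLLOW(S) includes $ since S is the start symbol.
FOLLOW(B): in J→B N A S, B is followed by N A S with FIRST {d}. Thus FOLLOW(B) = {d}.
FOLLOW(S): in S→b S, the suffix after S is empty (adds nothing new); in J→N b h S, the suffix after S is empty, so FOLLOW(S) ⊇ FOLLOW(J) = {$, b, d}; in J→B N A S, the suffix after S is empty, so FOLLOW(S) ⊇ FOLLOW(J) = {$, b, d}. Thus FOLLOW(S) = {$, b, d}.
FOLLOW(J): in S→J J (occurrence 1), J is followed by J with FIRST {λ, b, d}; in S→J J (occurrence 1), the suffix after J is nullable, so FOLLOW(J) ⊇ FOLLOW(S) = {$, b, d}; in S→J J (occurrence 2), the suffix after J is empty, so FOLLOW(J) ⊇ FOLLOW(S) = {$, b, d}. Thus FOLLOW(J) = {$, b, d}.
FOLLOW(N): in J→N b h S, N is followed by b h S with FIRST {b}; in J→B N A S, N is followed by A S with FIRST {λ, b, d, h}; in J→B N A S, the suffix after N is nullable, so FOLLOW(N) ⊇ FOLLOW(J) = {$, b, d}. Thus FOLLOW(N) = {$, b, d, h}.
FOLLOW(A): in J→B N A S, A is followed by S with FIRST {λ, b, d}; in J→B N A S, the suffix after A is nullable, so FOLLOW(A) ⊇ FOLLOW(J) = {$, b, d}. Thus FOLLOW(A) = {$, b, d}.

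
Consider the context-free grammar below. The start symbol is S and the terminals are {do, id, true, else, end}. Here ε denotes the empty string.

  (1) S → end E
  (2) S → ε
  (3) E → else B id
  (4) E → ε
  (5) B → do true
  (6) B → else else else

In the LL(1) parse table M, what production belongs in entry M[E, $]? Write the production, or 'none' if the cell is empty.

FIRST(S): from S→end E we get {end}; from S→ε we get {ε}. So FIRST(S) = {ε, end}.
FIRST(E): from E→else B id we get {else}; from E→ε we get {ε}. So FIRST(E) = {ε, else}.
FIRST(B): from B→do true we get {do}; from B→else else else we get {else}. So FIRST(B) = {do, else}.
FOLLOW(S) includes $ since S is the start symbol.
FOLLOW(S): S appears on no right-hand side. Thus FOLLOW(S) = {$}.
FOLLOW(E): in S→end E, the suffix after E is empty, so FOLLOW(E) ⊇ FOLLOW(S) = {$}. Thus FOLLOW(E) = {$}.
For E → else B id: FIRST(else B id) = {else}, so it goes in M[E, t] for t ∈ {else}.
For E → ε: FIRST(ε) = {ε}, so it goes in M[E, t] for t ∈ {}; since ε ∈ FIRST, also for every t ∈ FOLLOW(E) = {$}.

E → ε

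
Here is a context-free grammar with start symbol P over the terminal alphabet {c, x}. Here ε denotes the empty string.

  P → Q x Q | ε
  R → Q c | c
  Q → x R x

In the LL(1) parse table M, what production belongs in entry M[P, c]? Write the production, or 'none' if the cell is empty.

FIRST(Q): from Q→x R x we get {x}. So FIRST(Q) = {x}.
FIRST(P): from P→Q x Q we get {x}; from P→ε we get {ε}. So FIRST(P) = {ε, x}.
FIRST(R): from R→Q c we get {x}; from R→c we get {c}. So FIRST(R) = {c, x}.
FOLLOW(P) includes $ since P is the start symbol.
FOLLOW(P): P appears on no right-hand side. Thus FOLLOW(P) = {$}.
For P → Q x Q: FIRST(Q x Q) = {x}, so it goes in M[P, t] for t ∈ {x}.
For P → ε: FIRST(ε) = {ε}, so it goes in M[P, t] for t ∈ {}; since ε ∈ FIRST, also for every t ∈ FOLLOW(P) = {$}.
None of these place a production in M[P, c].

none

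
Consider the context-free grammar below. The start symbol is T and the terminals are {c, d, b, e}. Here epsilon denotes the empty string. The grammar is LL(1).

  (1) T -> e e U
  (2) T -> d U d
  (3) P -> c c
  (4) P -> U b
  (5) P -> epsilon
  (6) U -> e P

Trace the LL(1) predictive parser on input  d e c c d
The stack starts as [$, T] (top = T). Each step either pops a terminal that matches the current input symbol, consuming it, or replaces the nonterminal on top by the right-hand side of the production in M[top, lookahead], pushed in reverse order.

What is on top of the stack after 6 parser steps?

     Stack    Input        Action
  1  $ T      d e c c d $  expand T -> d U d
  2  $ d U d  d e c c d $  match d
  3  $ d U    e c c d $    expand U -> e P
  4  $ d P e  e c c d $    match e
  5  $ d P    c c d $      expand P -> c c
  6  $ d c c  c c d $      match c
Stack after step 6: $ d c (top = c).

c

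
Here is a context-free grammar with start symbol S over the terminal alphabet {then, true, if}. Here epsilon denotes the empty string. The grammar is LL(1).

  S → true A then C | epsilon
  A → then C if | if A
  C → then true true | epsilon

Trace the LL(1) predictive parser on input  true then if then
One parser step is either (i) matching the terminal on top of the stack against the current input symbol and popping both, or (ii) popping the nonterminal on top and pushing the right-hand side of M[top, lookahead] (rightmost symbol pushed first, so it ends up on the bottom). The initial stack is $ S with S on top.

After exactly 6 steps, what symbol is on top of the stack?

step 1: stack=$ S  input=true then if then $  — expand S → true A then C
step 2: stack=$ C then A true  input=true then if then $  — match true
step 3: stack=$ C then A  input=then if then $  — expand A → then C if
step 4: stack=$ C then if C then  input=then if then $  — match then
step 5: stack=$ C then if C  input=if then $  — expand C → epsilon
step 6: stack=$ C then if  input=if then $  — match if
Stack after step 6: $ C then (top = then).

then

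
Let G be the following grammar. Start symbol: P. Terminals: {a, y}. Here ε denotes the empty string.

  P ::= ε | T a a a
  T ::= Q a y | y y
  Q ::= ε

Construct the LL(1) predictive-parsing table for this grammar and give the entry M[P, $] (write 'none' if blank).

P ::= ε

FIRST(Q) = {ε}
FIRST(T) = {a, y}  (via Q a y)
FIRST(P) = {ε, a, y}  (via T a a a)
FOLLOW(P) includes $ since P is the start symbol.
FOLLOW(P): P appears on no right-hand side. Thus FOLLOW(P) = {$}.
For P ::= ε: FIRST(ε) = {ε}, so it goes in M[P, t] for t ∈ {}; since ε ∈ FIRST, also for every t ∈ FOLLOW(P) = {$}.
For P ::= T a a a: FIRST(T a a a) = {a, y}, so it goes in M[P, t] for t ∈ {a, y}.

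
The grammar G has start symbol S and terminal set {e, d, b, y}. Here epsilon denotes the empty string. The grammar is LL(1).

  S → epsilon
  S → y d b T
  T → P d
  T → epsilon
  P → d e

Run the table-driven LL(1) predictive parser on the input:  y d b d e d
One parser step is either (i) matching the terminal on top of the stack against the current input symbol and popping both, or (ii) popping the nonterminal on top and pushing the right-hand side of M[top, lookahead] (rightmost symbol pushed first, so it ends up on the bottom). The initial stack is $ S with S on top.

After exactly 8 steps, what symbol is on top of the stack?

     Stack      Input          Action
  1  $ S        y d b d e d $  expand S → y d b T
  2  $ T b d y  y d b d e d $  match y
  3  $ T b d    d b d e d $    match d
  4  $ T b      b d e d $      match b
  5  $ T        d e d $        expand T → P d
  6  $ d P      d e d $        expand P → d e
  7  $ d e d    d e d $        match d
  8  $ d e      e d $          match e
Stack after step 8: $ d (top = d).

d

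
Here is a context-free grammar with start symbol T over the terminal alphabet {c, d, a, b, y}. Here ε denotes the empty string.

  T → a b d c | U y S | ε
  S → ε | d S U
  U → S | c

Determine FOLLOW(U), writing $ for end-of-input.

FIRST(S): from S→ε we get {ε}; from S→d S U we get {d}. So FIRST(S) = {ε, d}.
FIRST(U): from U→S we get {ε, d}; from U→c we get {c}. So FIRST(U) = {ε, c, d}.
FIRST(T): from T→a b d c we get {a}; from T→U y S we get {c, d, y}; from T→ε we get {ε}. So FIRST(T) = {ε, a, c, d, y}.
FOLLOW(T) includes $ since T is the start symbol.
FOLLOW(T): T appears on no right-hand side. Thus FOLLOW(T) = {$}.
FOLLOW(S): in T→U y S, the suffix after S is empty, so FOLLOW(S) ⊇ FOLLOW(T) = {$}; in S→d S U, S is followed by U with FIRST {ε, c, d}; in S→d S U, the suffix after S is nullable (adds nothing new); in U→S, the suffix after S is empty, so FOLLOW(S) ⊇ FOLLOW(U) = {$, c, d, y}. Thus FOLLOW(S) = {$, c, d, y}.
FOLLOW(U): in T→U y S, U is followed by y S with FIRST {y}; in S→d S U, the suffix after U is empty, so FOLLOW(U) ⊇ FOLLOW(S) = {$, c, d, y}. Thus FOLLOW(U) = {$, c, d, y}.

{$, c, d, y}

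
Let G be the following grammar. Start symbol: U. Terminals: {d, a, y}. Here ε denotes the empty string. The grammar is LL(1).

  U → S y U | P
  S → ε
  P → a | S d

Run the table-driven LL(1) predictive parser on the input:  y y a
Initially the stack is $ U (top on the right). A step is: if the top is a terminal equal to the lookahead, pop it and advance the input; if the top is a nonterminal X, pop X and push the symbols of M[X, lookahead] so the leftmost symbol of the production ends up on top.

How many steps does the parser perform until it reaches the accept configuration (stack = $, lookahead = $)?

     Stack    Input    Action
  1  $ U      y y a $  expand U → S y U
  2  $ U y S  y y a $  expand S → ε
  3  $ U y    y y a $  match y
  4  $ U      y a $    expand U → S y U
  5  $ U y S  y a $    expand S → ε
  6  $ U y    y a $    match y
  7  $ U      a $      expand U → P
  8  $ P      a $      expand P → a
  9  $ a      a $      match a
Accept reached after 9 steps.

9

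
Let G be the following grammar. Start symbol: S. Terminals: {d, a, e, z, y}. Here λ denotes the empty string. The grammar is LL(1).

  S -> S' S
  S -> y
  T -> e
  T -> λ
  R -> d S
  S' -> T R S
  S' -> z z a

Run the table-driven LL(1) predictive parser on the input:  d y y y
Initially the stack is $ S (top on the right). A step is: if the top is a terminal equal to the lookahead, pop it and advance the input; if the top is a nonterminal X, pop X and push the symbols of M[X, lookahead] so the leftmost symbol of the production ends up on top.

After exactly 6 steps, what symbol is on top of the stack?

y

     Stack      Input      Action
  1  $ S        d y y y $  expand S -> S' S
  2  $ S S'     d y y y $  expand S' -> T R S
  3  $ S S R T  d y y y $  expand T -> λ
  4  $ S S R    d y y y $  expand R -> d S
  5  $ S S S d  d y y y $  match d
  6  $ S S S    y y y $    expand S -> y
Stack after step 6: $ S S y (top = y).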